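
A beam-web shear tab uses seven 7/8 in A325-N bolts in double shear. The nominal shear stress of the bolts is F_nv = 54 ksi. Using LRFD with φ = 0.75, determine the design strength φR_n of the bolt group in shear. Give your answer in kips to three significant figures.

341 kips

A_b = π × 0.875² / 4 = 0.6013 in².
R_n = F_nv · A_b · n · n_s = 54 × 0.6013 × 7 × 2 = 454.6 kips.
Design strength φR_n = 0.75 × 454.6 = 341 kips.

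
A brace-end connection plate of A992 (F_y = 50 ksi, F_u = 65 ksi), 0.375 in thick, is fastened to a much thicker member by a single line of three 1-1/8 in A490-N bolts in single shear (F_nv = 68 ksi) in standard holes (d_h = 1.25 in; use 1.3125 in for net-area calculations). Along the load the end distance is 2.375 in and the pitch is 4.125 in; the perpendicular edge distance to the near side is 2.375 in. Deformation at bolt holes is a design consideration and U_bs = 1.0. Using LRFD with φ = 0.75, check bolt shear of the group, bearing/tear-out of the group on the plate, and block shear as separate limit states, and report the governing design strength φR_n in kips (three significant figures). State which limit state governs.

Bolt shear: A_b = π·1.125²/4 = 0.994 in²; R_n = 68 × 0.994 × 3 × 1 = 202.8 kips → 0.75 × 202.8 = 152 kips.
Bearing: edge l_c = 1.75, r_n = 51.19 kips; interior l_c = 2.875, r_n = 65.81 kips; R_n = 51.19 + 2·65.81 = 182.8 kips → 137 kips.
Block shear: A_gv = 3.984, A_nv = 2.754, A_nt = 0.6445 in²; R_n = min(0.6F_uA_nv, 0.6F_yA_gv) + U_bs·F_u·A_nt = 149.3 kips → 112 kips.
Block shear governs: 112 kips.

112 kips (block shear governs)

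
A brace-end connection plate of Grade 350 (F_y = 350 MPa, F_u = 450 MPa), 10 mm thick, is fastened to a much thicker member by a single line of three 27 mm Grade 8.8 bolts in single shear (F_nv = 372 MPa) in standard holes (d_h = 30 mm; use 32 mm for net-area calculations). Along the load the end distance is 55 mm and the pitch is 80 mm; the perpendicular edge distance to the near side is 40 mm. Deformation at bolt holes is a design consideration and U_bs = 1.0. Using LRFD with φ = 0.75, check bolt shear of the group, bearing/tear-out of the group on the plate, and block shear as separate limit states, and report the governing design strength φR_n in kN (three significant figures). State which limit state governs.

Bolt shear: A_b = π·27²/4 = 572.6 mm²; R_n = 372 × 572.6 × 3 × 1 / 1000 = 639 kN → 0.75 × 639 = 479 kN.
Bearing: edge l_c = 40, r_n = 216 kN; interior l_c = 50, r_n = 270 kN; R_n = 216 + 2·270 = 756 kN → 567 kN.
Block shear: A_gv = 2150, A_nv = 1350, A_nt = 240 mm²; R_n = min(0.6F_uA_nv, 0.6F_yA_gv) + U_bs·F_u·A_nt = 472.5 kN → 354 kN.
Block shear governs: 354 kN.

354 kN (block shear governs)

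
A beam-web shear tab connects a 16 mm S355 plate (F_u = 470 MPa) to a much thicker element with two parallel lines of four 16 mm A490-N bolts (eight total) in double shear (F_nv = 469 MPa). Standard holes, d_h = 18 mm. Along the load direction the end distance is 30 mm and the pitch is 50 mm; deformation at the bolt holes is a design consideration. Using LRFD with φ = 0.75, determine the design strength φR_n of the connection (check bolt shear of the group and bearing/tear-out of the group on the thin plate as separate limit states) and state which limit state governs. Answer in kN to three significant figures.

Bolt shear: A_b = π·16²/4 = 201.1 mm²; R_n = 469 × 201.1 × 8 × 2 / 1000 = 1509 kN → 0.75 × 1509 = 1130 kN.
Bearing (1.2 l_c t F_u ≤ 2.4 d t F_u): upper limit = 2.4·16·16·470 / 1000 = 288.8 kN.
  Edge l_c = 30 − 18/2 = 21 → r_n = 189.5 kN; interior l_c = 50 − 18 = 32 → r_n = 288.8 kN.
  R_n,bearing = 2·189.5 + 6·288.8 = 2112 kN → 0.75 × 2112 = 1580 kN.
Bolt shear governs: 1130 kN.

1130 kN (bolt shear governs)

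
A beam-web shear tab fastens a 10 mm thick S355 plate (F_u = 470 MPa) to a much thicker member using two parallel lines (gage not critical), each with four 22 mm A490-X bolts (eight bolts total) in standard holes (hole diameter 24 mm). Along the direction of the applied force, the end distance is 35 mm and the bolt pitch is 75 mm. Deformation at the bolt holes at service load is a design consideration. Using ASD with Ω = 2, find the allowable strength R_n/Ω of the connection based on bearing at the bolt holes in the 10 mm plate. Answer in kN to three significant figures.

Per bolt r_n = 1.2 l_c t F_u ≤ 2.4 d t F_u; upper limit = 2.4 × 22 × 10 × 470 / 1000 = 248.2 kN.
Edge bolt: l_c = 35 − 24/2 = 23 mm → 1.2 × 23 × 10 × 470 / 1000 = 129.7 → r_n = 129.7 kN.
Interior bolts: l_c = 75 − 24 = 51 mm → 1.2 × 51 × 10 × 470 / 1000 = 287.6 → r_n = 248.2 kN.
R_n = 2 × 129.7 + 6 × 248.2 = 1748 kN.
Allowable strength R_n/Ω = 1748 / 2 = 874 kN.

874 kN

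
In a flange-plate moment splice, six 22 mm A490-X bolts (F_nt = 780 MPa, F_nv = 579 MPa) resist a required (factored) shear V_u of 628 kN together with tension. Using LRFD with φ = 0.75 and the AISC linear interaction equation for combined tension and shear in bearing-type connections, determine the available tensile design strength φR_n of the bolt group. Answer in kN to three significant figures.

889 kN

A_b = π·22²/4 = 380.1 mm²; f_rv = 628 × 1000 / (6 × 380.1) = 275.3 MPa.
F'_nt = 1.3 F_nt − (F_nt / φF_nv) f_rv = 1.3·780 − (780/(0.75·579))·275.3 = 519.4 MPa, capped at F_nt → F'_nt = 519.4 MPa.
R_n = F'_nt · A_b · n = 519.4 × 380.1 × 6 / 1000 = 1185 kN.
Design strength φR_n = 0.75 × 1185 = 889 kN.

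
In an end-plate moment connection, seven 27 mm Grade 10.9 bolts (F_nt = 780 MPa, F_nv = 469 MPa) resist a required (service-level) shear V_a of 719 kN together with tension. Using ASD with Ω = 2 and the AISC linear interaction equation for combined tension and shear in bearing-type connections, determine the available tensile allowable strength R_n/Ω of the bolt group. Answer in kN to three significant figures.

A_b = π·27²/4 = 572.6 mm²; f_rv = 719 × 1000 / (7 × 572.6) = 179.4 MPa.
F'_nt = 1.3 F_nt − (Ω F_nt / F_nv) f_rv = 1.3·780 − (2·780/469)·179.4 = 417.3 MPa, capped at F_nt → F'_nt = 417.3 MPa.
R_n = F'_nt · A_b · n = 417.3 × 572.6 × 7 / 1000 = 1672 kN.
Allowable strength R_n/Ω = 1672 / 2 = 836 kN.

836 kN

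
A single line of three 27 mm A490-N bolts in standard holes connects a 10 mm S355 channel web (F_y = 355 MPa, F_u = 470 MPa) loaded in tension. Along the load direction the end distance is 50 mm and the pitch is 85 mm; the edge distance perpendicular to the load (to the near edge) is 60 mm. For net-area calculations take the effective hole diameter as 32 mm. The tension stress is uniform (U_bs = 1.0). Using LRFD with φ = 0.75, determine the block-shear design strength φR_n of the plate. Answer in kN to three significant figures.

Shear plane L_v = 50 + 2·85 = 220 mm; A_gv = 220 × 10 = 2200 mm².
A_nv = (220 − 2.5·32) × 10 = 1400 mm².
A_nt = (60 − 0.5·32) × 10 = 440 mm².
0.6 F_u A_nv = 394.8 kN; 0.6 F_y A_gv = 468.6 kN → shear rupture governs the shear term.
R_n = 394.8 + 1.0 × 470 × 440 / 1000 = 601.6 kN.
Design strength φR_n = 0.75 × 601.6 = 451 kN.

451 kN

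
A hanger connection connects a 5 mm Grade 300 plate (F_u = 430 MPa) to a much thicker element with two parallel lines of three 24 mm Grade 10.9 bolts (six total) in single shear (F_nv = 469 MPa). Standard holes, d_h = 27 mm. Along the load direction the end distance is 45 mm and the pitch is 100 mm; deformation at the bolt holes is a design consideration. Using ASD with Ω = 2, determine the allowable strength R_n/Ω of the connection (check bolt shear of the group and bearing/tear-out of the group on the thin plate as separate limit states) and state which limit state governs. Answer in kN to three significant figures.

Bolt shear: A_b = π·24²/4 = 452.4 mm²; R_n = 469 × 452.4 × 6 × 1 / 1000 = 1273 kN → 1273 / 2 = 637 kN.
Bearing (1.2 l_c t F_u ≤ 2.4 d t F_u): upper limit = 2.4·24·5·430 / 1000 = 123.8 kN.
  Edge l_c = 45 − 27/2 = 31.5 → r_n = 81.27 kN; interior l_c = 100 − 27 = 73 → r_n = 123.8 kN.
  R_n,bearing = 2·81.27 + 4·123.8 = 657.9 kN → 657.9 / 2 = 329 kN.
Bearing governs: 329 kN.

329 kN (bearing governs)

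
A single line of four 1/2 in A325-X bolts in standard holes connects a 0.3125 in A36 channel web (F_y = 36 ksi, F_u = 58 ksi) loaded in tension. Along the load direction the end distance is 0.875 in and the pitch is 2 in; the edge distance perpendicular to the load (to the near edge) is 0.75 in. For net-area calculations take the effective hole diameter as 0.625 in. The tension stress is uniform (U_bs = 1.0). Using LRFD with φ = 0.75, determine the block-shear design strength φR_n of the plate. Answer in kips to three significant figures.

40.8 kips

Shear plane L_v = 0.875 + 3·2 = 6.875 in; A_gv = 6.875 × 0.3125 = 2.148 in².
A_nv = (6.875 − 3.5·0.625) × 0.3125 = 1.465 in².
A_nt = (0.75 − 0.5·0.625) × 0.3125 = 0.1367 in².
0.6 F_u A_nv = 50.98 kips; 0.6 F_y A_gv = 46.41 kips → shear yielding governs the shear term.
R_n = 46.41 + 1.0 × 58 × 0.1367 = 54.34 kips.
Design strength φR_n = 0.75 × 54.34 = 40.8 kips.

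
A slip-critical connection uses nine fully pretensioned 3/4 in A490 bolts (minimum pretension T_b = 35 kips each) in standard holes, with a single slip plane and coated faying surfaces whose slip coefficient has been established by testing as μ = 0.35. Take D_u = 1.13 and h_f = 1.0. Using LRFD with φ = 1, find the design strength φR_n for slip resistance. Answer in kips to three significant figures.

R_n = μ · D_u · h_f · T_b · n_s · n_b = 0.35 × 1.13 × 1.0 × 35 × 1 × 9 = 124.6 kips.
Design strength φR_n = 1 × 124.6 = 125 kips.

125 kips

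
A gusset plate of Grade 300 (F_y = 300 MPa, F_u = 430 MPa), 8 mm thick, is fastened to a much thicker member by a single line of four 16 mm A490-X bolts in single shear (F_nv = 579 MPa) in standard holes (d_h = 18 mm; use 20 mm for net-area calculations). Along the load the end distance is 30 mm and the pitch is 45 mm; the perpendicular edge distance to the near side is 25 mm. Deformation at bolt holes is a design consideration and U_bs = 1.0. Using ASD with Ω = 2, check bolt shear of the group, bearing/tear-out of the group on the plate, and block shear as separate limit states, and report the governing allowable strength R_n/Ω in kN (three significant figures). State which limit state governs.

124 kN (block shear governs)

Bolt shear: A_b = π·16²/4 = 201.1 mm²; R_n = 579 × 201.1 × 4 × 1 / 1000 = 465.7 kN → 465.7 / 2 = 233 kN.
Bearing: edge l_c = 21, r_n = 86.69 kN; interior l_c = 27, r_n = 111.5 kN; R_n = 86.69 + 3·111.5 = 421.1 kN → 211 kN.
Block shear: A_gv = 1320, A_nv = 760, A_nt = 120 mm²; R_n = min(0.6F_uA_nv, 0.6F_yA_gv) + U_bs·F_u·A_nt = 247.7 kN → 124 kN.
Block shear governs: 124 kN.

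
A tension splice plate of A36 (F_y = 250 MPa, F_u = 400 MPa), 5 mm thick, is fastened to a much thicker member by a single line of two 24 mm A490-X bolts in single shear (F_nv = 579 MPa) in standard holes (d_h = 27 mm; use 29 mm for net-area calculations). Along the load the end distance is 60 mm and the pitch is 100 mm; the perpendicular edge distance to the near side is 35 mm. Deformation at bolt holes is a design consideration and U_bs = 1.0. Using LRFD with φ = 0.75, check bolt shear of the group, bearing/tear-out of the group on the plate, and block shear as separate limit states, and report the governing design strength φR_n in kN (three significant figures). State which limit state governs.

Bolt shear: A_b = π·24²/4 = 452.4 mm²; R_n = 579 × 452.4 × 2 × 1 / 1000 = 523.9 kN → 0.75 × 523.9 = 393 kN.
Bearing: edge l_c = 46.5, r_n = 111.6 kN; interior l_c = 73, r_n = 115.2 kN; R_n = 111.6 + 1·115.2 = 226.8 kN → 170 kN.
Block shear: A_gv = 800, A_nv = 582.5, A_nt = 102.5 mm²; R_n = min(0.6F_uA_nv, 0.6F_yA_gv) + U_bs·F_u·A_nt = 161 kN → 121 kN.
Block shear governs: 121 kN.

121 kN (block shear governs)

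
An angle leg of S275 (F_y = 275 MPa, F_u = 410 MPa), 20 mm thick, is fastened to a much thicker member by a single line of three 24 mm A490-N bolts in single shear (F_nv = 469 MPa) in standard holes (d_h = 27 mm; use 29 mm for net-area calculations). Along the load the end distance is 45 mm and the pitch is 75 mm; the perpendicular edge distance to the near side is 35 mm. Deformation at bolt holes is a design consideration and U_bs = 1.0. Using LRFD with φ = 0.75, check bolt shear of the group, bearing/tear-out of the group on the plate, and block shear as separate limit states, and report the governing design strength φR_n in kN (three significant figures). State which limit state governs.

477 kN (bolt shear governs)

Bolt shear: A_b = π·24²/4 = 452.4 mm²; R_n = 469 × 452.4 × 3 × 1 / 1000 = 636.5 kN → 0.75 × 636.5 = 477 kN.
Bearing: edge l_c = 31.5, r_n = 310 kN; interior l_c = 48, r_n = 472.3 kN; R_n = 310 + 2·472.3 = 1255 kN → 941 kN.
Block shear: A_gv = 3900, A_nv = 2450, A_nt = 410 mm²; R_n = min(0.6F_uA_nv, 0.6F_yA_gv) + U_bs·F_u·A_nt = 770.8 kN → 578 kN.
Bolt shear governs: 477 kN.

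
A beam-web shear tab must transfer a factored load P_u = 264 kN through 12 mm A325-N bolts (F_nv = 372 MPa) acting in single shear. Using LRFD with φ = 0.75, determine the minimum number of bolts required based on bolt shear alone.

A_b = π·12²/4 = 113.1 mm².
Per-bolt design strength φR_n = 0.75 × 372 × 113.1 × 1 / 1000 = 31.55 kN.
n ≥ 264 / 31.55 = 8.367 → use 9 bolts.

9 bolts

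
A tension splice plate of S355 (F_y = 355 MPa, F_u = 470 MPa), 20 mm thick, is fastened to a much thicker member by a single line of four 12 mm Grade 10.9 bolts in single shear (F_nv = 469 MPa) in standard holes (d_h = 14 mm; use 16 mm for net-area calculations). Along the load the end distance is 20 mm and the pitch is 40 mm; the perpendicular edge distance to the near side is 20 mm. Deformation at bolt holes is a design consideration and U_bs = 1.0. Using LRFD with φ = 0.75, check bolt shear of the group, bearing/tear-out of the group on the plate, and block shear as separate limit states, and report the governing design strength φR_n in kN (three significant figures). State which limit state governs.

159 kN (bolt shear governs)

Bolt shear: A_b = π·12²/4 = 113.1 mm²; R_n = 469 × 113.1 × 4 × 1 / 1000 = 212.2 kN → 0.75 × 212.2 = 159 kN.
Bearing: edge l_c = 13, r_n = 146.6 kN; interior l_c = 26, r_n = 270.7 kN; R_n = 146.6 + 3·270.7 = 958.8 kN → 719 kN.
Block shear: A_gv = 2800, A_nv = 1680, A_nt = 240 mm²; R_n = min(0.6F_uA_nv, 0.6F_yA_gv) + U_bs·F_u·A_nt = 586.6 kN → 440 kN.
Bolt shear governs: 159 kN.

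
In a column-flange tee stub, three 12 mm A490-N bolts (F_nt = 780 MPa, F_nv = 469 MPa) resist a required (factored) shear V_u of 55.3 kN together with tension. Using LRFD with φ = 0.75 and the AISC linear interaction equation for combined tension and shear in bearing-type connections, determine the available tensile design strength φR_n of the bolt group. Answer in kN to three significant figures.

166 kN

A_b = π·12²/4 = 113.1 mm²; f_rv = 55.3 × 1000 / (3 × 113.1) = 163 MPa.
F'_nt = 1.3 F_nt − (F_nt / φF_nv) f_rv = 1.3·780 − (780/(0.75·469))·163 = 652.6 MPa, capped at F_nt → F'_nt = 652.6 MPa.
R_n = F'_nt · A_b · n = 652.6 × 113.1 × 3 / 1000 = 221.4 kN.
Design strength φR_n = 0.75 × 221.4 = 166 kN.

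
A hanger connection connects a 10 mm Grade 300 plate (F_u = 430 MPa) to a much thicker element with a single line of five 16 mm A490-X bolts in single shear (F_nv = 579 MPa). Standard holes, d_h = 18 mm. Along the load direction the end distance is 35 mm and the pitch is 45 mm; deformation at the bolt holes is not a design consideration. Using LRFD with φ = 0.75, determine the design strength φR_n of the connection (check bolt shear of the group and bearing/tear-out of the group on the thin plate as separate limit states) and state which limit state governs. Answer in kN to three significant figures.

Bolt shear: A_b = π·16²/4 = 201.1 mm²; R_n = 579 × 201.1 × 5 × 1 / 1000 = 582.1 kN → 0.75 × 582.1 = 437 kN.
Bearing (1.5 l_c t F_u ≤ 3.0 d t F_u): upper limit = 3.0·16·10·430 / 1000 = 206.4 kN.
  Edge l_c = 35 − 18/2 = 26 → r_n = 167.7 kN; interior l_c = 45 − 18 = 27 → r_n = 174.2 kN.
  R_n,bearing = 1·167.7 + 4·174.2 = 864.3 kN → 0.75 × 864.3 = 648 kN.
Bolt shear governs: 437 kN.

437 kN (bolt shear governs)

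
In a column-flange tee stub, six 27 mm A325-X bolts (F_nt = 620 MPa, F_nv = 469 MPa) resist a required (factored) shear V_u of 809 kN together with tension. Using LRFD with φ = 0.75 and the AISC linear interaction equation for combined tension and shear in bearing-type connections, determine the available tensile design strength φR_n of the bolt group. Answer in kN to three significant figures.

A_b = π·27²/4 = 572.6 mm²; f_rv = 809 × 1000 / (6 × 572.6) = 235.5 MPa.
F'_nt = 1.3 F_nt − (F_nt / φF_nv) f_rv = 1.3·620 − (620/(0.75·469))·235.5 = 390.9 MPa, capped at F_nt → F'_nt = 390.9 MPa.
R_n = F'_nt · A_b · n = 390.9 × 572.6 × 6 / 1000 = 1343 kN.
Design strength φR_n = 0.75 × 1343 = 1010 kN.

1010 kN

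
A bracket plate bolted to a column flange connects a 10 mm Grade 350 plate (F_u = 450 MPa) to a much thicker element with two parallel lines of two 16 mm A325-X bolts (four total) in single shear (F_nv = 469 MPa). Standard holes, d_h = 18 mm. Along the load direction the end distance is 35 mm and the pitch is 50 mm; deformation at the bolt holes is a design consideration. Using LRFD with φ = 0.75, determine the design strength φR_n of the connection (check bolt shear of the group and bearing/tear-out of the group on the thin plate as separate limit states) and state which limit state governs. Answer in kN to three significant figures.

283 kN (bolt shear governs)

Bolt shear: A_b = π·16²/4 = 201.1 mm²; R_n = 469 × 201.1 × 4 × 1 / 1000 = 377.2 kN → 0.75 × 377.2 = 283 kN.
Bearing (1.2 l_c t F_u ≤ 2.4 d t F_u): upper limit = 2.4·16·10·450 / 1000 = 172.8 kN.
  Edge l_c = 35 − 18/2 = 26 → r_n = 140.4 kN; interior l_c = 50 − 18 = 32 → r_n = 172.8 kN.
  R_n,bearing = 2·140.4 + 2·172.8 = 626.4 kN → 0.75 × 626.4 = 470 kN.
Bolt shear governs: 283 kN.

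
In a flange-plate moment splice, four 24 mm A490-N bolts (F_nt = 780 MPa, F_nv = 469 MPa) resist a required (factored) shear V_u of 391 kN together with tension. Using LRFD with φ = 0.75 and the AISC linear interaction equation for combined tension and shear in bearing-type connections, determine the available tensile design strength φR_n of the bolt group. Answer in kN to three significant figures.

A_b = π·24²/4 = 452.4 mm²; f_rv = 391 × 1000 / (4 × 452.4) = 216.1 MPa.
F'_nt = 1.3 F_nt − (F_nt / φF_nv) f_rv = 1.3·780 − (780/(0.75·469))·216.1 = 534.9 MPa, capped at F_nt → F'_nt = 534.9 MPa.
R_n = F'_nt · A_b · n = 534.9 × 452.4 × 4 / 1000 = 967.9 kN.
Design strength φR_n = 0.75 × 967.9 = 726 kN.

726 kN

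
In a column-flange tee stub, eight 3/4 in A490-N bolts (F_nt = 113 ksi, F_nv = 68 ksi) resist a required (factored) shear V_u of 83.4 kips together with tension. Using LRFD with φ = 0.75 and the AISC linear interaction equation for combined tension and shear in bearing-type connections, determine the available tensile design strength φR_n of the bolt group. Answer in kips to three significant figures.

A_b = π·0.75²/4 = 0.4418 in²; f_rv = 83.4 / (8 × 0.4418) = 23.6 ksi.
F'_nt = 1.3 F_nt − (F_nt / φF_nv) f_rv = 1.3·113 − (113/(0.75·68))·23.6 = 94.62 ksi, capped at F_nt → F'_nt = 94.62 ksi.
R_n = F'_nt · A_b · n = 94.62 × 0.4418 × 8 = 334.4 kips.
Design strength φR_n = 0.75 × 334.4 = 251 kips.

251 kips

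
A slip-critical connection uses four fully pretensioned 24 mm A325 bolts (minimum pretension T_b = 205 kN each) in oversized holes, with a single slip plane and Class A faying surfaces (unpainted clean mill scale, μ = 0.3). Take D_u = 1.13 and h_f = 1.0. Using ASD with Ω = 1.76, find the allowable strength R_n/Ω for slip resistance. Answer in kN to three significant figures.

158 kN

R_n = μ · D_u · h_f · T_b · n_s · n_b = 0.3 × 1.13 × 1.0 × 205 × 1 × 4 = 278 kN.
Allowable strength R_n/Ω = 278 / 1.76 = 158 kN.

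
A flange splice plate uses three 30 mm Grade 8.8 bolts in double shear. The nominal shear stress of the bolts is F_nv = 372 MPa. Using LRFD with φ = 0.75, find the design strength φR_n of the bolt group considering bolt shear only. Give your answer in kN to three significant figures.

A_b = π × 30² / 4 = 706.9 mm².
R_n = F_nv · A_b · n · n_s = 372 × 706.9 × 3 × 2 / 1000 = 1578 kN.
Design strength φR_n = 0.75 × 1578 = 1180 kN.

1180 kN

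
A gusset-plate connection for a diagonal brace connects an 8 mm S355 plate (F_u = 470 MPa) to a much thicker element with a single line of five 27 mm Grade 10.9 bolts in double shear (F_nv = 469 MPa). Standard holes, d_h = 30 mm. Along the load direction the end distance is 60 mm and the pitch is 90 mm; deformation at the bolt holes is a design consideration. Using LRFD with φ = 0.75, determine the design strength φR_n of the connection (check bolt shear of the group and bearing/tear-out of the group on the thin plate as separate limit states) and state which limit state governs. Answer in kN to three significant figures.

883 kN (bearing governs)

Bolt shear: A_b = π·27²/4 = 572.6 mm²; R_n = 469 × 572.6 × 5 × 2 / 1000 = 2685 kN → 0.75 × 2685 = 2010 kN.
Bearing (1.2 l_c t F_u ≤ 2.4 d t F_u): upper limit = 2.4·27·8·470 / 1000 = 243.6 kN.
  Edge l_c = 60 − 30/2 = 45 → r_n = 203 kN; interior l_c = 90 − 30 = 60 → r_n = 243.6 kN.
  R_n,bearing = 1·203 + 4·243.6 = 1178 kN → 0.75 × 1178 = 883 kN.
Bearing governs: 883 kN.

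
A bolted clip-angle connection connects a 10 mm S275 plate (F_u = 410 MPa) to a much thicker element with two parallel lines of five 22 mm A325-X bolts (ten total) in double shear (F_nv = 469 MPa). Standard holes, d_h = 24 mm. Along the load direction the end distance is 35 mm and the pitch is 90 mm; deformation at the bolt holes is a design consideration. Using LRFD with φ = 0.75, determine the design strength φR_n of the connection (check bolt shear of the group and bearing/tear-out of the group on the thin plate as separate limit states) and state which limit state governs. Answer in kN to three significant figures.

1470 kN (bearing governs)

Bolt shear: A_b = π·22²/4 = 380.1 mm²; R_n = 469 × 380.1 × 10 × 2 / 1000 = 3566 kN → 0.75 × 3566 = 2670 kN.
Bearing (1.2 l_c t F_u ≤ 2.4 d t F_u): upper limit = 2.4·22·10·410 / 1000 = 216.5 kN.
  Edge l_c = 35 − 24/2 = 23 → r_n = 113.2 kN; interior l_c = 90 − 24 = 66 → r_n = 216.5 kN.
  R_n,bearing = 2·113.2 + 8·216.5 = 1958 kN → 0.75 × 1958 = 1470 kN.
Bearing governs: 1470 kN.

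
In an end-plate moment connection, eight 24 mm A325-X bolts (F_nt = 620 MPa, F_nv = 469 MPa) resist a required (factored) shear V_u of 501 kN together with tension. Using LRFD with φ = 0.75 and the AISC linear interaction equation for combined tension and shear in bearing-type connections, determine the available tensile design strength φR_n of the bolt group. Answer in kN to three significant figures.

A_b = π·24²/4 = 452.4 mm²; f_rv = 501 × 1000 / (8 × 452.4) = 138.4 MPa.
F'_nt = 1.3 F_nt − (F_nt / φF_nv) f_rv = 1.3·620 − (620/(0.75·469))·138.4 = 562 MPa, capped at F_nt → F'_nt = 562 MPa.
R_n = F'_nt · A_b · n = 562 × 452.4 × 8 / 1000 = 2034 kN.
Design strength φR_n = 0.75 × 2034 = 1530 kN.

1530 kN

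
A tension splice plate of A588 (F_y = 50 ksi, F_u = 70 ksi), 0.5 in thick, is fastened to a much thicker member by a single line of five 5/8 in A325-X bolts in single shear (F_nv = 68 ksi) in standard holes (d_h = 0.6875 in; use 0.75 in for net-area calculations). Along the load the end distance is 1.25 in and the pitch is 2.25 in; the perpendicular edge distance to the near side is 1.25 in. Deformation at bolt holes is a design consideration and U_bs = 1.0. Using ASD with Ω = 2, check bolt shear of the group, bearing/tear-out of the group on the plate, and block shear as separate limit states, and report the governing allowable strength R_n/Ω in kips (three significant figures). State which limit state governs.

Bolt shear: A_b = π·0.625²/4 = 0.3068 in²; R_n = 68 × 0.3068 × 5 × 1 = 104.3 kips → 104.3 / 2 = 52.2 kips.
Bearing: edge l_c = 0.9062, r_n = 38.06 kips; interior l_c = 1.562, r_n = 52.5 kips; R_n = 38.06 + 4·52.5 = 248.1 kips → 124 kips.
Block shear: A_gv = 5.125, A_nv = 3.438, A_nt = 0.4375 in²; R_n = min(0.6F_uA_nv, 0.6F_yA_gv) + U_bs·F_u·A_nt = 175 kips → 87.5 kips.
Bolt shear governs: 52.2 kips.

52.2 kips (bolt shear governs)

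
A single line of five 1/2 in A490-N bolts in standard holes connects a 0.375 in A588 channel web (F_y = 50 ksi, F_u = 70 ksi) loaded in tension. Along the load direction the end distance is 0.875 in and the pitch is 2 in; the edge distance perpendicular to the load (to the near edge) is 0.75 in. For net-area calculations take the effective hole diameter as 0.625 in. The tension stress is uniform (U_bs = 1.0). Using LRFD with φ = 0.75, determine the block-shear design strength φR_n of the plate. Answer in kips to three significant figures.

Shear plane L_v = 0.875 + 4·2 = 8.875 in; A_gv = 8.875 × 0.375 = 3.328 in².
A_nv = (8.875 − 4.5·0.625) × 0.375 = 2.273 in².
A_nt = (0.75 − 0.5·0.625) × 0.375 = 0.1641 in².
0.6 F_u A_nv = 95.48 kips; 0.6 F_y A_gv = 99.84 kips → shear rupture governs the shear term.
R_n = 95.48 + 1.0 × 70 × 0.1641 = 107 kips.
Design strength φR_n = 0.75 × 107 = 80.2 kips.

80.2 kips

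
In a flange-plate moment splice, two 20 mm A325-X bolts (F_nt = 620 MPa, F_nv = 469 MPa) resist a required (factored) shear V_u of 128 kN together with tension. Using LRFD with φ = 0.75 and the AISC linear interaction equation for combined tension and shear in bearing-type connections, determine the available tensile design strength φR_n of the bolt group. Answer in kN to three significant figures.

211 kN

A_b = π·20²/4 = 314.2 mm²; f_rv = 128 × 1000 / (2 × 314.2) = 203.7 MPa.
F'_nt = 1.3 F_nt − (F_nt / φF_nv) f_rv = 1.3·620 − (620/(0.75·469))·203.7 = 446.9 MPa, capped at F_nt → F'_nt = 446.9 MPa.
R_n = F'_nt · A_b · n = 446.9 × 314.2 × 2 / 1000 = 280.8 kN.
Design strength φR_n = 0.75 × 280.8 = 211 kN.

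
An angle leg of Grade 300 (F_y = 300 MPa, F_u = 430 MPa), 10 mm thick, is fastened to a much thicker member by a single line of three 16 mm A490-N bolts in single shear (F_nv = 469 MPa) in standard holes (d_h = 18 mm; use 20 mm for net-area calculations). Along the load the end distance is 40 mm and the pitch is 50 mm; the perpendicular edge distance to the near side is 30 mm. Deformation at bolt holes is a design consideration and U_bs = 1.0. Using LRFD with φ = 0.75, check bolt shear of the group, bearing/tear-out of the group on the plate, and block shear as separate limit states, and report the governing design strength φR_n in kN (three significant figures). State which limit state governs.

Bolt shear: A_b = π·16²/4 = 201.1 mm²; R_n = 469 × 201.1 × 3 × 1 / 1000 = 282.9 kN → 0.75 × 282.9 = 212 kN.
Bearing: edge l_c = 31, r_n = 160 kN; interior l_c = 32, r_n = 165.1 kN; R_n = 160 + 2·165.1 = 490.2 kN → 368 kN.
Block shear: A_gv = 1400, A_nv = 900, A_nt = 200 mm²; R_n = min(0.6F_uA_nv, 0.6F_yA_gv) + U_bs·F_u·A_nt = 318.2 kN → 239 kN.
Bolt shear governs: 212 kN.

212 kN (bolt shear governs)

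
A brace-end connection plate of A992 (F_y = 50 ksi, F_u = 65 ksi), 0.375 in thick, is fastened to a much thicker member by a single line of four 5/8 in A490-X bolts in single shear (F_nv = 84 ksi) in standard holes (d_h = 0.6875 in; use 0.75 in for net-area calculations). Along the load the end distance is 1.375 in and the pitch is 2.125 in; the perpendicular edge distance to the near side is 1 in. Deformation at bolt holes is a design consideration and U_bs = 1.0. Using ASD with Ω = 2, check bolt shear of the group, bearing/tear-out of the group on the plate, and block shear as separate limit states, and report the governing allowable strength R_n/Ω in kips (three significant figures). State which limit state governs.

45.1 kips (block shear governs)

Bolt shear: A_b = π·0.625²/4 = 0.3068 in²; R_n = 84 × 0.3068 × 4 × 1 = 103.1 kips → 103.1 / 2 = 51.5 kips.
Bearing: edge l_c = 1.031, r_n = 30.16 kips; interior l_c = 1.438, r_n = 36.56 kips; R_n = 30.16 + 3·36.56 = 139.9 kips → 69.9 kips.
Block shear: A_gv = 2.906, A_nv = 1.922, A_nt = 0.2344 in²; R_n = min(0.6F_uA_nv, 0.6F_yA_gv) + U_bs·F_u·A_nt = 90.19 kips → 45.1 kips.
Block shear governs: 45.1 kips.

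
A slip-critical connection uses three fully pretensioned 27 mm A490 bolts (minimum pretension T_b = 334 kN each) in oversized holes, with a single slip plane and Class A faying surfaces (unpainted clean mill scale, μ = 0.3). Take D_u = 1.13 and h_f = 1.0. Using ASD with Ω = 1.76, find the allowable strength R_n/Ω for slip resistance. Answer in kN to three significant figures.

193 kN

R_n = μ · D_u · h_f · T_b · n_s · n_b = 0.3 × 1.13 × 1.0 × 334 × 1 × 3 = 339.7 kN.
Allowable strength R_n/Ω = 339.7 / 1.76 = 193 kN.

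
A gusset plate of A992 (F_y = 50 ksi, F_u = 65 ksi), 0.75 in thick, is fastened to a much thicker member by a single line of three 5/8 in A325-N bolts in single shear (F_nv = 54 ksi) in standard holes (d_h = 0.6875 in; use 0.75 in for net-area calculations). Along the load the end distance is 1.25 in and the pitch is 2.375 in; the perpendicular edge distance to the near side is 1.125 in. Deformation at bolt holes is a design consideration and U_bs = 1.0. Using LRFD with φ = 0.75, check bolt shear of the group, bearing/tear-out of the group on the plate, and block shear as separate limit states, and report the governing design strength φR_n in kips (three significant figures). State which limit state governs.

Bolt shear: A_b = π·0.625²/4 = 0.3068 in²; R_n = 54 × 0.3068 × 3 × 1 = 49.7 kips → 0.75 × 49.7 = 37.3 kips.
Bearing: edge l_c = 0.9062, r_n = 53.02 kips; interior l_c = 1.688, r_n = 73.12 kips; R_n = 53.02 + 2·73.12 = 199.3 kips → 149 kips.
Block shear: A_gv = 4.5, A_nv = 3.094, A_nt = 0.5625 in²; R_n = min(0.6F_uA_nv, 0.6F_yA_gv) + U_bs·F_u·A_nt = 157.2 kips → 118 kips.
Bolt shear governs: 37.3 kips.

37.3 kips (bolt shear governs)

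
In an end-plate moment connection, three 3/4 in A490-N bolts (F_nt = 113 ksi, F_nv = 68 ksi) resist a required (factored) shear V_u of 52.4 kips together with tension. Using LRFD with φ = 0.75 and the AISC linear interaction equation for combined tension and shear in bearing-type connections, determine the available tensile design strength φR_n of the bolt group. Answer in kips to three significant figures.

58.9 kips

A_b = π·0.75²/4 = 0.4418 in²; f_rv = 52.4 / (3 × 0.4418) = 39.54 ksi.
F'_nt = 1.3 F_nt − (F_nt / φF_nv) f_rv = 1.3·113 − (113/(0.75·68))·39.54 = 59.3 ksi, capped at F_nt → F'_nt = 59.3 ksi.
R_n = F'_nt · A_b · n = 59.3 × 0.4418 × 3 = 78.59 kips.
Design strength φR_n = 0.75 × 78.59 = 58.9 kips.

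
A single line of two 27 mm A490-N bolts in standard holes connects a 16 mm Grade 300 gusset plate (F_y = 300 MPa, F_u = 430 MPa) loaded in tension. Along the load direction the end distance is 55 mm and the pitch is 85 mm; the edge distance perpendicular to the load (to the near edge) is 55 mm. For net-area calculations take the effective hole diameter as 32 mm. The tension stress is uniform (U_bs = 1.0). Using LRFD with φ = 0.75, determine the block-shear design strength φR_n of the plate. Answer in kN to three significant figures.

Shear plane L_v = 55 + 1·85 = 140 mm; A_gv = 140 × 16 = 2240 mm².
A_nv = (140 − 1.5·32) × 16 = 1472 mm².
A_nt = (55 − 0.5·32) × 16 = 624 mm².
0.6 F_u A_nv = 379.8 kN; 0.6 F_y A_gv = 403.2 kN → shear rupture governs the shear term.
R_n = 379.8 + 1.0 × 430 × 624 / 1000 = 648.1 kN.
Design strength φR_n = 0.75 × 648.1 = 486 kN.

486 kN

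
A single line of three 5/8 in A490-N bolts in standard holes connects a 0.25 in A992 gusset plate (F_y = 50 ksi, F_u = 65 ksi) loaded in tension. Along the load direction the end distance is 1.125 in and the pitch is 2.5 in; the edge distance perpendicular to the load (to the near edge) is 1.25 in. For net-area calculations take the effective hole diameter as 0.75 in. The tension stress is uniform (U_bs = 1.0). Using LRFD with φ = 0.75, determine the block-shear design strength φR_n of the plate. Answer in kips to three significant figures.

Shear plane L_v = 1.125 + 2·2.5 = 6.125 in; A_gv = 6.125 × 0.25 = 1.531 in².
A_nv = (6.125 − 2.5·0.75) × 0.25 = 1.062 in².
A_nt = (1.25 − 0.5·0.75) × 0.25 = 0.2188 in².
0.6 F_u A_nv = 41.44 kips; 0.6 F_y A_gv = 45.94 kips → shear rupture governs the shear term.
R_n = 41.44 + 1.0 × 65 × 0.2188 = 55.66 kips.
Design strength φR_n = 0.75 × 55.66 = 41.7 kips.

41.7 kips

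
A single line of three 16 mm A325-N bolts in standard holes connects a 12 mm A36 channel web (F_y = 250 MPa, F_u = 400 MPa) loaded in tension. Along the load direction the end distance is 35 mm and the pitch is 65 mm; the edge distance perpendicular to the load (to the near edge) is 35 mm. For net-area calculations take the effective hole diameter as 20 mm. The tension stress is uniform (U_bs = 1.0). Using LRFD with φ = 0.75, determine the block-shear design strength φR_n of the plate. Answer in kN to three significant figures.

313 kN

Shear plane L_v = 35 + 2·65 = 165 mm; A_gv = 165 × 12 = 1980 mm².
A_nv = (165 − 2.5·20) × 12 = 1380 mm².
A_nt = (35 − 0.5·20) × 12 = 300 mm².
0.6 F_u A_nv = 331.2 kN; 0.6 F_y A_gv = 297 kN → shear yielding governs the shear term.
R_n = 297 + 1.0 × 400 × 300 / 1000 = 417 kN.
Design strength φR_n = 0.75 × 417 = 313 kN.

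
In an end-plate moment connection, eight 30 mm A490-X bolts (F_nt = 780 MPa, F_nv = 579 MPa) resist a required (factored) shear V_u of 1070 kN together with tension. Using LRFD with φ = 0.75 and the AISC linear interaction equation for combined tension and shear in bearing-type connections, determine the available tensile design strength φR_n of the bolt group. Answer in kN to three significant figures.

A_b = π·30²/4 = 706.9 mm²; f_rv = 1070 × 1000 / (8 × 706.9) = 189.2 MPa.
F'_nt = 1.3 F_nt − (F_nt / φF_nv) f_rv = 1.3·780 − (780/(0.75·579))·189.2 = 674.1 MPa, capped at F_nt → F'_nt = 674.1 MPa.
R_n = F'_nt · A_b · n = 674.1 × 706.9 × 8 / 1000 = 3812 kN.
Design strength φR_n = 0.75 × 3812 = 2860 kN.

2860 kN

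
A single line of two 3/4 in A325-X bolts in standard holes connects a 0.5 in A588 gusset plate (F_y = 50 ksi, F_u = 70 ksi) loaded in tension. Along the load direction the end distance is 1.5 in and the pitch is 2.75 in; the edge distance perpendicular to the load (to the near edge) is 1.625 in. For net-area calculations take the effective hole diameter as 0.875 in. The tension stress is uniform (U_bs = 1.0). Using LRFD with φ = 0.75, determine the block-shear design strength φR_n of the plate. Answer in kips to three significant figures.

77.4 kips

Shear plane L_v = 1.5 + 1·2.75 = 4.25 in; A_gv = 4.25 × 0.5 = 2.125 in².
A_nv = (4.25 − 1.5·0.875) × 0.5 = 1.469 in².
A_nt = (1.625 − 0.5·0.875) × 0.5 = 0.5938 in².
0.6 F_u A_nv = 61.69 kips; 0.6 F_y A_gv = 63.75 kips → shear rupture governs the shear term.
R_n = 61.69 + 1.0 × 70 × 0.5938 = 103.2 kips.
Design strength φR_n = 0.75 × 103.2 = 77.4 kips.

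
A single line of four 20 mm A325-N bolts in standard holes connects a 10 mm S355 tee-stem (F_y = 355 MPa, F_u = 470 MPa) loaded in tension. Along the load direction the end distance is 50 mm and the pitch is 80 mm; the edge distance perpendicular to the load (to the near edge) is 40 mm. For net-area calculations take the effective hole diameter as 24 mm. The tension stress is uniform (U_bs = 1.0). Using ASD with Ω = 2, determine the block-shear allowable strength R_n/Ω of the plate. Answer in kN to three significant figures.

Shear plane L_v = 50 + 3·80 = 290 mm; A_gv = 290 × 10 = 2900 mm².
A_nv = (290 − 3.5·24) × 10 = 2060 mm².
A_nt = (40 − 0.5·24) × 10 = 280 mm².
0.6 F_u A_nv = 580.9 kN; 0.6 F_y A_gv = 617.7 kN → shear rupture governs the shear term.
R_n = 580.9 + 1.0 × 470 × 280 / 1000 = 712.5 kN.
Allowable strength R_n/Ω = 712.5 / 2 = 356 kN.

356 kN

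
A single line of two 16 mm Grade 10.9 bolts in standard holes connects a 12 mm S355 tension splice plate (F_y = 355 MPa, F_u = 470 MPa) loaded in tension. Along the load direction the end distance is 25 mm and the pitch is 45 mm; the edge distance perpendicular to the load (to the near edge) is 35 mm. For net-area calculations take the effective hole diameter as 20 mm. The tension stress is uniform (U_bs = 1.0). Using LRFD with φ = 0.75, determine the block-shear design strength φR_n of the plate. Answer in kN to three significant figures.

Shear plane L_v = 25 + 1·45 = 70 mm; A_gv = 70 × 12 = 840 mm².
A_nv = (70 − 1.5·20) × 12 = 480 mm².
A_nt = (35 − 0.5·20) × 12 = 300 mm².
0.6 F_u A_nv = 135.4 kN; 0.6 F_y A_gv = 178.9 kN → shear rupture governs the shear term.
R_n = 135.4 + 1.0 × 470 × 300 / 1000 = 276.4 kN.
Design strength φR_n = 0.75 × 276.4 = 207 kN.

207 kN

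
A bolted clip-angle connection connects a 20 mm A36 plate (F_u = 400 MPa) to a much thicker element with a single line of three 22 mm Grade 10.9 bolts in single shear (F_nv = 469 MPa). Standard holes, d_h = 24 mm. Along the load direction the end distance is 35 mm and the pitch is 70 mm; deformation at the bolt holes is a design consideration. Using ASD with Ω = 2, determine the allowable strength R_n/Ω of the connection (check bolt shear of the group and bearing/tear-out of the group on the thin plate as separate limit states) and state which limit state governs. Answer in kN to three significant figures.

Bolt shear: A_b = π·22²/4 = 380.1 mm²; R_n = 469 × 380.1 × 3 × 1 / 1000 = 534.8 kN → 534.8 / 2 = 267 kN.
Bearing (1.2 l_c t F_u ≤ 2.4 d t F_u): upper limit = 2.4·22·20·400 / 1000 = 422.4 kN.
  Edge l_c = 35 − 24/2 = 23 → r_n = 220.8 kN; interior l_c = 70 − 24 = 46 → r_n = 422.4 kN.
  R_n,bearing = 1·220.8 + 2·422.4 = 1066 kN → 1066 / 2 = 533 kN.
Bolt shear governs: 267 kN.

267 kN (bolt shear governs)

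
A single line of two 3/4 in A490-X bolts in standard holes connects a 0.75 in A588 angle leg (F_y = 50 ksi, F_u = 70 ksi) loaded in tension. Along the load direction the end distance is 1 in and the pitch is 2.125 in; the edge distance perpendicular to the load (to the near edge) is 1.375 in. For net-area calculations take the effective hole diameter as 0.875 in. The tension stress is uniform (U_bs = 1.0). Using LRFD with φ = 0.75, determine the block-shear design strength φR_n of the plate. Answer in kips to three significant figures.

Shear plane L_v = 1 + 1·2.125 = 3.125 in; A_gv = 3.125 × 0.75 = 2.344 in².
A_nv = (3.125 − 1.5·0.875) × 0.75 = 1.359 in².
A_nt = (1.375 − 0.5·0.875) × 0.75 = 0.7031 in².
0.6 F_u A_nv = 57.09 kips; 0.6 F_y A_gv = 70.31 kips → shear rupture governs the shear term.
R_n = 57.09 + 1.0 × 70 × 0.7031 = 106.3 kips.
Design strength φR_n = 0.75 × 106.3 = 79.7 kips.

79.7 kips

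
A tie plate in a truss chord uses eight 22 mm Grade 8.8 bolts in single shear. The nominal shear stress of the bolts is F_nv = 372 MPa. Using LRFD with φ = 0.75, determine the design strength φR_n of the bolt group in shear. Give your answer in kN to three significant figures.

A_b = π × 22² / 4 = 380.1 mm².
R_n = F_nv · A_b · n · n_s = 372 × 380.1 × 8 × 1 / 1000 = 1131 kN.
Design strength φR_n = 0.75 × 1131 = 848 kN.

848 kN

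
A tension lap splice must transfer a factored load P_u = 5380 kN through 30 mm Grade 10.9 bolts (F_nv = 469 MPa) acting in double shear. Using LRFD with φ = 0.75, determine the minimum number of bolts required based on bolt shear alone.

11 bolts

A_b = π·30²/4 = 706.9 mm².
Per-bolt design strength φR_n = 0.75 × 469 × 706.9 × 2 / 1000 = 497.3 kN.
n ≥ 5380 / 497.3 = 10.82 → use 11 bolts.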